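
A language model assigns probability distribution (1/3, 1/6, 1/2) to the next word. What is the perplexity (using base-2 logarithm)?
2.7495

Perplexity is 2^H (or exp(H) for natural log).

First, H = -Σ p log p = 1.4591 bits
Perplexity = 2^1.4591 = 2.7495

Interpretation: The model's uncertainty is equivalent to choosing uniformly among 2.7 options.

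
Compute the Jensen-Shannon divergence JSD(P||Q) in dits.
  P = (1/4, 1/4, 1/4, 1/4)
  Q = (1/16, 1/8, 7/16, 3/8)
0.0260 dits

Jensen-Shannon divergence is:
JSD(P||Q) = 0.5 × D_KL(P||M) + 0.5 × D_KL(Q||M)
where M = 0.5 × (P + Q) is the mixture distribution.

M = 0.5 × (1/4, 1/4, 1/4, 1/4) + 0.5 × (1/16, 1/8, 7/16, 3/8) = (5/32, 3/16, 11/32, 5/16)

D_KL(P||M) = 0.0235 dits
D_KL(Q||M) = 0.0286 dits

JSD(P||Q) = 0.5 × 0.0235 + 0.5 × 0.0286 = 0.0260 dits

Unlike KL divergence, JSD is symmetric and bounded: 0 ≤ JSD ≤ log(2).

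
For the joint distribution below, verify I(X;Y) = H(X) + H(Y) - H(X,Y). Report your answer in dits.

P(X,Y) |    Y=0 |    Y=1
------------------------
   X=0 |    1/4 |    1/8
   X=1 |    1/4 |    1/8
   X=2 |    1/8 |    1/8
I(X;Y) = 0.0047 dits

Mutual information has multiple equivalent forms:
- I(X;Y) = H(X) - H(X|Y)
- I(X;Y) = H(Y) - H(Y|X)
- I(X;Y) = H(X) + H(Y) - H(X,Y)

Computing all quantities:
H(X) = 0.4700, H(Y) = 0.2873, H(X,Y) = 0.7526
H(X|Y) = 0.4653, H(Y|X) = 0.2826

Verification:
H(X) - H(X|Y) = 0.4700 - 0.4653 = 0.0047
H(Y) - H(Y|X) = 0.2873 - 0.2826 = 0.0047
H(X) + H(Y) - H(X,Y) = 0.4700 + 0.2873 - 0.7526 = 0.0047

All forms give I(X;Y) = 0.0047 dits. ✓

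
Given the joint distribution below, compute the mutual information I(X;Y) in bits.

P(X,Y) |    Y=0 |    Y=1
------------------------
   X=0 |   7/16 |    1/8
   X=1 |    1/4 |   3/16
0.0351 bits

Mutual information: I(X;Y) = H(X) + H(Y) - H(X,Y)

Marginals:
P(X) = (9/16, 7/16), H(X) = 0.9887 bits
P(Y) = (11/16, 5/16), H(Y) = 0.8960 bits

Joint entropy: H(X,Y) = 1.8496 bits

I(X;Y) = 0.9887 + 0.8960 - 1.8496 = 0.0351 bits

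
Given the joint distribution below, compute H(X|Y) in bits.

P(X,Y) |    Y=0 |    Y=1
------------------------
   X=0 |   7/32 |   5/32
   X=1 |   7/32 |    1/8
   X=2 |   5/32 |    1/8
1.5717 bits

Using the chain rule: H(X|Y) = H(X,Y) - H(Y)

First, compute H(X,Y) = 2.5462 bits

Marginal P(Y) = (19/32, 13/32)
H(Y) = 0.9745 bits

H(X|Y) = H(X,Y) - H(Y) = 2.5462 - 0.9745 = 1.5717 bits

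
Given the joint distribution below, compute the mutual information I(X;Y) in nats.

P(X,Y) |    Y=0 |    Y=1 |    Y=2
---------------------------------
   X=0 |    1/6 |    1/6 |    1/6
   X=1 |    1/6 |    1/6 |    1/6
0.0000 nats

Mutual information: I(X;Y) = H(X) + H(Y) - H(X,Y)

Marginals:
P(X) = (1/2, 1/2), H(X) = 0.6931 nats
P(Y) = (1/3, 1/3, 1/3), H(Y) = 1.0986 nats

Joint entropy: H(X,Y) = 1.7918 nats

I(X;Y) = 0.6931 + 1.0986 - 1.7918 = 0.0000 nats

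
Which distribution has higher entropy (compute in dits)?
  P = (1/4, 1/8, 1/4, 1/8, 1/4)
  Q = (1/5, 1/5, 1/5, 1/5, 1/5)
Q

Computing entropies in dits:
H(P) = 0.6773
H(Q) = 0.6990

Distribution Q has higher entropy.

Intuition: The distribution closer to uniform (more spread out) has higher entropy.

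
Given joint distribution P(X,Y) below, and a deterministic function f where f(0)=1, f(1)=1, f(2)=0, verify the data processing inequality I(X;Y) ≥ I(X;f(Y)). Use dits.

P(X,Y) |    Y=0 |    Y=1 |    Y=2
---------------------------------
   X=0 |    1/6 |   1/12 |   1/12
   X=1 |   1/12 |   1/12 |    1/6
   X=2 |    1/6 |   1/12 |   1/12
I(X;Y) = 0.0164, I(X;f(Y)) = 0.0133, inequality holds: 0.0164 ≥ 0.0133

Data Processing Inequality: For any Markov chain X → Y → Z, we have I(X;Y) ≥ I(X;Z).

Here Z = f(Y) is a deterministic function of Y, forming X → Y → Z.

Original I(X;Y) = 0.0164 dits

After applying f:
P(X,Z) where Z=f(Y):
- P(X,Z=0) = P(X,Y=2)
- P(X,Z=1) = P(X,Y=0) + P(X,Y=1)

I(X;Z) = I(X;f(Y)) = 0.0133 dits

Verification: 0.0164 ≥ 0.0133 ✓

Information cannot be created by processing; the function f can only lose information about X.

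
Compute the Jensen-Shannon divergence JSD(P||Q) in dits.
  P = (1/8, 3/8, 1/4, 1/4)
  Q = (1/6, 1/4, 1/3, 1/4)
0.0047 dits

Jensen-Shannon divergence is:
JSD(P||Q) = 0.5 × D_KL(P||M) + 0.5 × D_KL(Q||M)
where M = 0.5 × (P + Q) is the mixture distribution.

M = 0.5 × (1/8, 3/8, 1/4, 1/4) + 0.5 × (1/6, 1/4, 1/3, 1/4) = (0.145833, 5/16, 7/24, 1/4)

D_KL(P||M) = 0.0046 dits
D_KL(Q||M) = 0.0048 dits

JSD(P||Q) = 0.5 × 0.0046 + 0.5 × 0.0048 = 0.0047 dits

Unlike KL divergence, JSD is symmetric and bounded: 0 ≤ JSD ≤ log(2).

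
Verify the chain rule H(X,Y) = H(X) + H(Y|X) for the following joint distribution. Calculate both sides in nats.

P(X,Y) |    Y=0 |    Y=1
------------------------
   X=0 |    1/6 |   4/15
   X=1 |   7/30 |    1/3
H(X,Y) = 1.3569, H(X) = 0.6842, H(Y|X) = 0.6726 (all in nats)

Chain rule: H(X,Y) = H(X) + H(Y|X)

Left side — joint entropy directly:
H(X,Y) = -Σ p(x,y) log p(x,y) = 1.3569 nats

Right side — compute H(Y|X) from the conditional distributions:
P(X) = (13/30, 17/30), so H(X) = 0.6842 nats
H(Y|X) = Σ_x P(X=x) · H(Y|X=x):
  P(Y|X=0) = (5/13, 8/13), H(Y|X=0) = 0.6663, weight P(X=0) = 13/30
  P(Y|X=1) = (7/17, 10/17), H(Y|X=1) = 0.6775, weight P(X=1) = 17/30
H(Y|X) = 0.6726 nats

H(X) + H(Y|X) = 0.6842 + 0.6726 = 1.3569 nats

Both sides equal 1.3569 nats. ✓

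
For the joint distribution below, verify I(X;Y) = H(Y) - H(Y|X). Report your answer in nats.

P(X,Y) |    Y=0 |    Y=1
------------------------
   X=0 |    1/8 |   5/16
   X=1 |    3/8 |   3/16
I(X;Y) = 0.0734 nats

Mutual information has multiple equivalent forms:
- I(X;Y) = H(X) - H(X|Y)
- I(X;Y) = H(Y) - H(Y|X)
- I(X;Y) = H(X) + H(Y) - H(X,Y)

Computing all quantities:
H(X) = 0.6853, H(Y) = 0.6931, H(X,Y) = 1.3051
H(X|Y) = 0.6119, H(Y|X) = 0.6198

Verification:
H(X) - H(X|Y) = 0.6853 - 0.6119 = 0.0734
H(Y) - H(Y|X) = 0.6931 - 0.6198 = 0.0734
H(X) + H(Y) - H(X,Y) = 0.6853 + 0.6931 - 1.3051 = 0.0734

All forms give I(X;Y) = 0.0734 nats. ✓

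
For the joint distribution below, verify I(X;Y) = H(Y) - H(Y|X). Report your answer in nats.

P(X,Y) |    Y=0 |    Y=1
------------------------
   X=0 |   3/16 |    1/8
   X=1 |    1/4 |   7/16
I(X;Y) = 0.0244 nats

Mutual information has multiple equivalent forms:
- I(X;Y) = H(X) - H(X|Y)
- I(X;Y) = H(Y) - H(Y|X)
- I(X;Y) = H(X) + H(Y) - H(X,Y)

Computing all quantities:
H(X) = 0.6211, H(Y) = 0.6853, H(X,Y) = 1.2820
H(X|Y) = 0.5967, H(Y|X) = 0.6610

Verification:
H(X) - H(X|Y) = 0.6211 - 0.5967 = 0.0244
H(Y) - H(Y|X) = 0.6853 - 0.6610 = 0.0244
H(X) + H(Y) - H(X,Y) = 0.6211 + 0.6853 - 1.2820 = 0.0244

All forms give I(X;Y) = 0.0244 nats. ✓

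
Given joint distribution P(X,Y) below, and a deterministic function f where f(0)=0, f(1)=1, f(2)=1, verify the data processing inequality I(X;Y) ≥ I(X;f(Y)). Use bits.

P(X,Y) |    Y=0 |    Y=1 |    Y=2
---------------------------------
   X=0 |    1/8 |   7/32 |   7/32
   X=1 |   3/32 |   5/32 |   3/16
I(X;Y) = 0.0012, I(X;f(Y)) = 0.0001, inequality holds: 0.0012 ≥ 0.0001

Data Processing Inequality: For any Markov chain X → Y → Z, we have I(X;Y) ≥ I(X;Z).

Here Z = f(Y) is a deterministic function of Y, forming X → Y → Z.

Original I(X;Y) = 0.0012 bits

After applying f:
P(X,Z) where Z=f(Y):
- P(X,Z=0) = P(X,Y=0)
- P(X,Z=1) = P(X,Y=1) + P(X,Y=2)

I(X;Z) = I(X;f(Y)) = 0.0001 bits

Verification: 0.0012 ≥ 0.0001 ✓

Information cannot be created by processing; the function f can only lose information about X.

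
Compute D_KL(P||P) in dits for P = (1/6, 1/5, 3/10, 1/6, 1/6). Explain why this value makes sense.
0.0000 dits

KL divergence satisfies the Gibbs inequality: D_KL(P||Q) ≥ 0 for all distributions P, Q.

D_KL(P||Q) = Σ p(x) log(p(x)/q(x))
Each term is p(x) × log_10(p(x)/p(x)) = p(x) × log_10(1) = 0, so the sum is 0.
D_KL(P||Q) = 0.0000 dits

When P = Q, the KL divergence is exactly 0, as there is no 'divergence' between identical distributions.

This non-negativity is a fundamental property: relative entropy cannot be negative because it measures how different Q is from P.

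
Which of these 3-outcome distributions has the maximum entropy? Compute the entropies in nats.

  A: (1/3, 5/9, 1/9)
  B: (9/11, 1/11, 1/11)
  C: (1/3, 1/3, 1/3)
C

For a discrete distribution over n outcomes, entropy is maximized by the uniform distribution.

Computing entropies:
H(A) = 0.9369 nats
H(B) = 0.6002 nats
H(C) = 1.0986 nats

The uniform distribution (where all probabilities equal 1/3) achieves the maximum entropy of log_e(3) = 1.0986 nats.

Distribution C has the highest entropy.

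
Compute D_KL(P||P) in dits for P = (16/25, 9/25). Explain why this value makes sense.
0.0000 dits

KL divergence satisfies the Gibbs inequality: D_KL(P||Q) ≥ 0 for all distributions P, Q.

D_KL(P||Q) = Σ p(x) log(p(x)/q(x))
Each term is p(x) × log_10(p(x)/p(x)) = p(x) × log_10(1) = 0, so the sum is 0.
D_KL(P||Q) = 0.0000 dits

When P = Q, the KL divergence is exactly 0, as there is no 'divergence' between identical distributions.

This non-negativity is a fundamental property: relative entropy cannot be negative because it measures how different Q is from P.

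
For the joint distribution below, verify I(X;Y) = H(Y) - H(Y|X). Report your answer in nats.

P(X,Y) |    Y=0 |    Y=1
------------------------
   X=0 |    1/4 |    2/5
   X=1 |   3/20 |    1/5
I(X;Y) = 0.0009 nats

Mutual information has multiple equivalent forms:
- I(X;Y) = H(X) - H(X|Y)
- I(X;Y) = H(Y) - H(Y|X)
- I(X;Y) = H(X) + H(Y) - H(X,Y)

Computing all quantities:
H(X) = 0.6474, H(Y) = 0.6730, H(X,Y) = 1.3195
H(X|Y) = 0.6465, H(Y|X) = 0.6721

Verification:
H(X) - H(X|Y) = 0.6474 - 0.6465 = 0.0009
H(Y) - H(Y|X) = 0.6730 - 0.6721 = 0.0009
H(X) + H(Y) - H(X,Y) = 0.6474 + 0.6730 - 1.3195 = 0.0009

All forms give I(X;Y) = 0.0009 nats. ✓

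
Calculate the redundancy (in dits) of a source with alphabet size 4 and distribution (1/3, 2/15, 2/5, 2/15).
0.0505 dits

Redundancy measures how far a source is from maximum entropy:
R = H_max - H(X)

Maximum entropy for 4 symbols: H_max = log_10(4) = 0.6021 dits
Actual entropy: H(X) = 0.5516 dits
Redundancy: R = 0.6021 - 0.5516 = 0.0505 dits

This redundancy represents potential for compression: the source could be compressed by 0.0505 dits per symbol.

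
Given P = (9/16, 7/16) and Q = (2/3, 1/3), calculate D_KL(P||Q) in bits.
0.0338 bits

KL divergence: D_KL(P||Q) = Σ p(x) log(p(x)/q(x))

Computing term by term:
  x=0: 9/16 × log_2[(9/16)/(2/3)] = 9/16 × -0.2451 = -0.1379
  x=1: 7/16 × log_2[(7/16)/(1/3)] = 7/16 × 0.3923 = 0.1716

D_KL(P||Q) = 0.0338 bits

Note: KL divergence is always non-negative and equals 0 iff P = Q.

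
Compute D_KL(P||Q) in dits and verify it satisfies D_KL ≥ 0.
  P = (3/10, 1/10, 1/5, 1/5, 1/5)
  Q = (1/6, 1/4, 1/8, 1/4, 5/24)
0.0547 dits

KL divergence satisfies the Gibbs inequality: D_KL(P||Q) ≥ 0 for all distributions P, Q.

D_KL(P||Q) = Σ p(x) log(p(x)/q(x))
Term by term:
  x=0: 3/10 × log_10[(3/10)/(1/6)] = 0.0766
  x=1: 1/10 × log_10[(1/10)/(1/4)] = -0.0398
  x=2: 1/5 × log_10[(1/5)/(1/8)] = 0.0408
  x=3: 1/5 × log_10[(1/5)/(1/4)] = -0.0194
  x=4: 1/5 × log_10[(1/5)/(5/24)] = -0.0035
D_KL(P||Q) = 0.0547 dits

D_KL(P||Q) = 0.0547 ≥ 0 ✓

This non-negativity is a fundamental property: relative entropy cannot be negative because it measures how different Q is from P.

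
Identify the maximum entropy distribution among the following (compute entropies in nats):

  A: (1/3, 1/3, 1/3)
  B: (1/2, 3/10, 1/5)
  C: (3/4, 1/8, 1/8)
A

For a discrete distribution over n outcomes, entropy is maximized by the uniform distribution.

Computing entropies:
H(A) = 1.0986 nats
H(B) = 1.0297 nats
H(C) = 0.7356 nats

The uniform distribution (where all probabilities equal 1/3) achieves the maximum entropy of log_e(3) = 1.0986 nats.

Distribution A has the highest entropy.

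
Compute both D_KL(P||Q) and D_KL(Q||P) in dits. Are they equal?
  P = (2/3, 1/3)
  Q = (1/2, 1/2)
D_KL(P||Q) = 0.0246, D_KL(Q||P) = 0.0256

KL divergence is not symmetric: D_KL(P||Q) ≠ D_KL(Q||P) in general.

D_KL(P||Q) = 0.0246 dits
D_KL(Q||P) = 0.0256 dits

No, they are not equal!

This asymmetry is why KL divergence is not a true distance metric.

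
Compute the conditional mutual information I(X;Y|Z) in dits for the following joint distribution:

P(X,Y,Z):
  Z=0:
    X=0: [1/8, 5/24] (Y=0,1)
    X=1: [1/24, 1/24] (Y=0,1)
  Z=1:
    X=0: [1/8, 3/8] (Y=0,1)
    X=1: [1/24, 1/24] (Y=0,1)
0.0053 dits

Conditional mutual information: I(X;Y|Z) = H(X|Z) + H(Y|Z) - H(X,Y|Z)

H(Z) = 0.2950
H(X,Z) = 0.4894 → H(X|Z) = 0.1944
H(Y,Z) = 0.5683 → H(Y|Z) = 0.2734
H(X,Y,Z) = 0.7575 → H(X,Y|Z) = 0.4625

I(X;Y|Z) = 0.1944 + 0.2734 - 0.4625 = 0.0053 dits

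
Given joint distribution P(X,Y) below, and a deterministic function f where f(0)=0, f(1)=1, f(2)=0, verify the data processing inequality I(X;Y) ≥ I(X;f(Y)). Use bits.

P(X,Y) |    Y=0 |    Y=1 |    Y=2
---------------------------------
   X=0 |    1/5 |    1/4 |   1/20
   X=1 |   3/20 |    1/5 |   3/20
I(X;Y) = 0.0469, I(X;f(Y)) = 0.0073, inequality holds: 0.0469 ≥ 0.0073

Data Processing Inequality: For any Markov chain X → Y → Z, we have I(X;Y) ≥ I(X;Z).

Here Z = f(Y) is a deterministic function of Y, forming X → Y → Z.

Original I(X;Y) = 0.0469 bits

After applying f:
P(X,Z) where Z=f(Y):
- P(X,Z=0) = P(X,Y=0) + P(X,Y=2)
- P(X,Z=1) = P(X,Y=1)

I(X;Z) = I(X;f(Y)) = 0.0073 bits

Verification: 0.0469 ≥ 0.0073 ✓

Information cannot be created by processing; the function f can only lose information about X.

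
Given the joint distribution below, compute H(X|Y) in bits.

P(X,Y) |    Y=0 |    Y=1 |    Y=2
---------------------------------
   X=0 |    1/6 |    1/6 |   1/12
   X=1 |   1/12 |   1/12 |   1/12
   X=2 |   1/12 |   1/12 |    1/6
1.5000 bits

Using the chain rule: H(X|Y) = H(X,Y) - H(Y)

First, compute H(X,Y) = 3.0850 bits

Marginal P(Y) = (1/3, 1/3, 1/3)
H(Y) = 1.5850 bits

H(X|Y) = H(X,Y) - H(Y) = 3.0850 - 1.5850 = 1.5000 bits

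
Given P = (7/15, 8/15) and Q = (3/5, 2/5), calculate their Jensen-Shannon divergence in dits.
0.0039 dits

Jensen-Shannon divergence is:
JSD(P||Q) = 0.5 × D_KL(P||M) + 0.5 × D_KL(Q||M)
where M = 0.5 × (P + Q) is the mixture distribution.

M = 0.5 × (7/15, 8/15) + 0.5 × (3/5, 2/5) = (8/15, 7/15)

D_KL(P||M) = 0.0039 dits
D_KL(Q||M) = 0.0039 dits

JSD(P||Q) = 0.5 × 0.0039 + 0.5 × 0.0039 = 0.0039 dits

Unlike KL divergence, JSD is symmetric and bounded: 0 ≤ JSD ≤ log(2).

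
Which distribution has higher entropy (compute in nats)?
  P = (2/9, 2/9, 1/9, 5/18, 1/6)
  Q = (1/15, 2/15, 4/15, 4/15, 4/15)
P

Computing entropies in nats:
H(P) = 1.5671
H(Q) = 1.5066

Distribution P has higher entropy.

Intuition: The distribution closer to uniform (more spread out) has higher entropy.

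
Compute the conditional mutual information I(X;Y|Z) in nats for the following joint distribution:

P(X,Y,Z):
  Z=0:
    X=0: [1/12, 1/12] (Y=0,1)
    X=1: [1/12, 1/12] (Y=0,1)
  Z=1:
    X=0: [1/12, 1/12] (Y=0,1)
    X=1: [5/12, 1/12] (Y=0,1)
0.0341 nats

Conditional mutual information: I(X;Y|Z) = H(X|Z) + H(Y|Z) - H(X,Y|Z)

H(Z) = 0.6365
H(X,Z) = 1.2425 → H(X|Z) = 0.6059
H(Y,Z) = 1.2425 → H(Y|Z) = 0.6059
H(X,Y,Z) = 1.8143 → H(X,Y|Z) = 1.1778

I(X;Y|Z) = 0.6059 + 0.6059 - 1.1778 = 0.0341 nats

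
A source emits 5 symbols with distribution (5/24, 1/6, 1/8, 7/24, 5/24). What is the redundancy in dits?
0.0165 dits

Redundancy measures how far a source is from maximum entropy:
R = H_max - H(X)

Maximum entropy for 5 symbols: H_max = log_10(5) = 0.6990 dits
Actual entropy: H(X) = 0.6825 dits
Redundancy: R = 0.6990 - 0.6825 = 0.0165 dits

This redundancy represents potential for compression: the source could be compressed by 0.0165 dits per symbol.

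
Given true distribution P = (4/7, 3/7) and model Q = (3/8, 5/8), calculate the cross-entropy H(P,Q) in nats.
0.7619 nats

Cross-entropy: H(P,Q) = -Σ p(x) log q(x)

Alternatively: H(P,Q) = H(P) + D_KL(P||Q)
H(P) = 0.6829 nats
D_KL(P||Q) = 0.0790 nats

H(P,Q) = 0.6829 + 0.0790 = 0.7619 nats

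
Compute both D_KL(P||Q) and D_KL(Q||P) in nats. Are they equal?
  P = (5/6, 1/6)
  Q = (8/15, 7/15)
D_KL(P||Q) = 0.2003, D_KL(Q||P) = 0.2425

KL divergence is not symmetric: D_KL(P||Q) ≠ D_KL(Q||P) in general.

D_KL(P||Q) = 0.2003 nats
D_KL(Q||P) = 0.2425 nats

No, they are not equal!

This asymmetry is why KL divergence is not a true distance metric.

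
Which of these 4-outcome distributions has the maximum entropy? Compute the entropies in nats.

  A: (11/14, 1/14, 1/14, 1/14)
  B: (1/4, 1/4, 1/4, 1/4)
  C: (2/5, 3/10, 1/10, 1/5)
B

For a discrete distribution over n outcomes, entropy is maximized by the uniform distribution.

Computing entropies:
H(A) = 0.7550 nats
H(B) = 1.3863 nats
H(C) = 1.2799 nats

The uniform distribution (where all probabilities equal 1/4) achieves the maximum entropy of log_e(4) = 1.3863 nats.

Distribution B has the highest entropy.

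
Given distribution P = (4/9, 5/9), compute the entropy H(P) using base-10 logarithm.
0.2983 dits

Shannon entropy is H(X) = -Σ p(x) log p(x).

For P = (4/9, 5/9):
H = -4/9 × log_10(4/9) -5/9 × log_10(5/9)
H = 0.2983 dits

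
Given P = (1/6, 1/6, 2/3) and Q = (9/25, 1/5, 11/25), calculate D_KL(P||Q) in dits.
0.0514 dits

KL divergence: D_KL(P||Q) = Σ p(x) log(p(x)/q(x))

Computing term by term:
  x=0: 1/6 × log_10[(1/6)/(9/25)] = 1/6 × -0.3345 = -0.0557
  x=1: 1/6 × log_10[(1/6)/(1/5)] = 1/6 × -0.0792 = -0.0132
  x=2: 2/3 × log_10[(2/3)/(11/25)] = 2/3 × 0.1805 = 0.1203

D_KL(P||Q) = 0.0514 dits

Note: KL divergence is always non-negative and equals 0 iff P = Q.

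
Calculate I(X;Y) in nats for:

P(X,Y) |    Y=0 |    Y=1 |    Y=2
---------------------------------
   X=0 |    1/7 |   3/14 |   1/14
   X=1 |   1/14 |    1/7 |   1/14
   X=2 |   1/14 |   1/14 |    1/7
0.0514 nats

Mutual information: I(X;Y) = H(X) + H(Y) - H(X,Y)

Marginals:
P(X) = (3/7, 2/7, 2/7), H(X) = 1.0790 nats
P(Y) = (2/7, 3/7, 2/7), H(Y) = 1.0790 nats

Joint entropy: H(X,Y) = 2.1066 nats

I(X;Y) = 1.0790 + 1.0790 - 2.1066 = 0.0514 nats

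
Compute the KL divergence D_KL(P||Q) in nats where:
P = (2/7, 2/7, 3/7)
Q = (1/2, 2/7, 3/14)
0.1372 nats

KL divergence: D_KL(P||Q) = Σ p(x) log(p(x)/q(x))

Computing term by term:
  x=0: 2/7 × log_e[(2/7)/(1/2)] = 2/7 × -0.5596 = -0.1599
  x=1: 2/7 × log_e[(2/7)/(2/7)] = 2/7 × 0.0000 = 0.0000
  x=2: 3/7 × log_e[(3/7)/(3/14)] = 3/7 × 0.6931 = 0.2971

D_KL(P||Q) = 0.1372 nats

Note: KL divergence is always non-negative and equals 0 iff P = Q.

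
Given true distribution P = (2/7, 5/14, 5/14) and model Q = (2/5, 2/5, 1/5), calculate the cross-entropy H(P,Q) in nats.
1.1638 nats

Cross-entropy: H(P,Q) = -Σ p(x) log q(x)

Alternatively: H(P,Q) = H(P) + D_KL(P||Q)
H(P) = 1.0934 nats
D_KL(P||Q) = 0.0705 nats

H(P,Q) = 1.0934 + 0.0705 = 1.1638 nats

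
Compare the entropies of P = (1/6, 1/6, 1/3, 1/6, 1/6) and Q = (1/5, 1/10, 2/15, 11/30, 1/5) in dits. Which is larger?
P

Computing entropies in dits:
H(P) = 0.6778
H(Q) = 0.6560

Distribution P has higher entropy.

Intuition: The distribution closer to uniform (more spread out) has higher entropy.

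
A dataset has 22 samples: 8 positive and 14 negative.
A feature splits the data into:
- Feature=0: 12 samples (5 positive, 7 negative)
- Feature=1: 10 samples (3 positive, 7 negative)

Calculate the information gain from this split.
0.0106 bits

Information Gain = H(Y) - H(Y|Feature)

Before split:
P(positive) = 8/22 = 0.3636
H(Y) = 0.9457 bits

After split:
Feature=0: H = 0.9799 bits (weight = 12/22)
Feature=1: H = 0.8813 bits (weight = 10/22)
H(Y|Feature) = (12/22)×0.9799 + (10/22)×0.8813 = 0.9351 bits

Information Gain = 0.9457 - 0.9351 = 0.0106 bits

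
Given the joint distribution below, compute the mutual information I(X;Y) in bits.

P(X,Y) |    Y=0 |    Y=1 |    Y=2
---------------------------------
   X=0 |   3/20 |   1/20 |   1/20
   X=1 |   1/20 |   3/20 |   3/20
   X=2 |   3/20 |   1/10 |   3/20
0.1070 bits

Mutual information: I(X;Y) = H(X) + H(Y) - H(X,Y)

Marginals:
P(X) = (1/4, 7/20, 2/5), H(X) = 1.5589 bits
P(Y) = (7/20, 3/10, 7/20), H(Y) = 1.5813 bits

Joint entropy: H(X,Y) = 3.0332 bits

I(X;Y) = 1.5589 + 1.5813 - 3.0332 = 0.1070 bits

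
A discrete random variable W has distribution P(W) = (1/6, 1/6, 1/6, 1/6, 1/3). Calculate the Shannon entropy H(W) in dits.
0.6778 dits

Shannon entropy is H(X) = -Σ p(x) log p(x).

For P = (1/6, 1/6, 1/6, 1/6, 1/3):
H = -1/6 × log_10(1/6) -1/6 × log_10(1/6) -1/6 × log_10(1/6) -1/6 × log_10(1/6) -1/3 × log_10(1/3)
H = 0.6778 dits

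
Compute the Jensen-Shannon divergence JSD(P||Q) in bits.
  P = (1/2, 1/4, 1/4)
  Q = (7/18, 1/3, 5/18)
0.0099 bits

Jensen-Shannon divergence is:
JSD(P||Q) = 0.5 × D_KL(P||M) + 0.5 × D_KL(Q||M)
where M = 0.5 × (P + Q) is the mixture distribution.

M = 0.5 × (1/2, 1/4, 1/4) + 0.5 × (7/18, 1/3, 5/18) = (4/9, 7/24, 0.263889)

D_KL(P||M) = 0.0099 bits
D_KL(Q||M) = 0.0099 bits

JSD(P||Q) = 0.5 × 0.0099 + 0.5 × 0.0099 = 0.0099 bits

Unlike KL divergence, JSD is symmetric and bounded: 0 ≤ JSD ≤ log(2).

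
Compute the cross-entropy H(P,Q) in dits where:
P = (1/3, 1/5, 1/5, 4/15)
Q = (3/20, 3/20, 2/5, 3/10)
0.6584 dits

Cross-entropy: H(P,Q) = -Σ p(x) log q(x)

Alternatively: H(P,Q) = H(P) + D_KL(P||Q)
H(P) = 0.5917 dits
D_KL(P||Q) = 0.0667 dits

H(P,Q) = 0.5917 + 0.0667 = 0.6584 dits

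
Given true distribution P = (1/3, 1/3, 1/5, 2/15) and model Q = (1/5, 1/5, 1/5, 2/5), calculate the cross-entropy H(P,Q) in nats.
1.5170 nats

Cross-entropy: H(P,Q) = -Σ p(x) log q(x)

Alternatively: H(P,Q) = H(P) + D_KL(P||Q)
H(P) = 1.3229 nats
D_KL(P||Q) = 0.1941 nats

H(P,Q) = 1.3229 + 0.1941 = 1.5170 nats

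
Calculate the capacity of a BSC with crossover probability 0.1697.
0.3430 bits

For a binary symmetric channel (BSC) with error probability p:
Capacity C = 1 - H(p) bits per symbol

where H(p) = -p log₂(p) - (1-p) log₂(1-p) is the binary entropy function.

H(0.1697) = 0.6570 bits
C = 1 - 0.6570 = 0.3430 bits per symbol

This means we can reliably transmit up to 0.3430 bits of information per channel use.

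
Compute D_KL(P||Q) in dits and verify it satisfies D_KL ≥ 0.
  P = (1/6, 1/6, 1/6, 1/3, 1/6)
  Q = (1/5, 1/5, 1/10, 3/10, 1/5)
0.0126 dits

KL divergence satisfies the Gibbs inequality: D_KL(P||Q) ≥ 0 for all distributions P, Q.

D_KL(P||Q) = Σ p(x) log(p(x)/q(x))
Term by term:
  x=0: 1/6 × log_10[(1/6)/(1/5)] = -0.0132
  x=1: 1/6 × log_10[(1/6)/(1/5)] = -0.0132
  x=2: 1/6 × log_10[(1/6)/(1/10)] = 0.0370
  x=3: 1/3 × log_10[(1/3)/(3/10)] = 0.0153
  x=4: 1/6 × log_10[(1/6)/(1/5)] = -0.0132
D_KL(P||Q) = 0.0126 dits

D_KL(P||Q) = 0.0126 ≥ 0 ✓

This non-negativity is a fundamental property: relative entropy cannot be negative because it measures how different Q is from P.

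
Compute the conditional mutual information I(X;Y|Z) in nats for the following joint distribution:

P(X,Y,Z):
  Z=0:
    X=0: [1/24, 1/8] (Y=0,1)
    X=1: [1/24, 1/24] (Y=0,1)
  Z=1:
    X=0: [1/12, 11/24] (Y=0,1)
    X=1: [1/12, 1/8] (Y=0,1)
0.0322 nats

Conditional mutual information: I(X;Y|Z) = H(X|Z) + H(Y|Z) - H(X,Y|Z)

H(Z) = 0.5623
H(X,Z) = 1.1646 → H(X|Z) = 0.6023
H(Y,Z) = 1.1187 → H(Y|Z) = 0.5564
H(X,Y,Z) = 1.6888 → H(X,Y|Z) = 1.1265

I(X;Y|Z) = 0.6023 + 0.5564 - 1.1265 = 0.0322 nats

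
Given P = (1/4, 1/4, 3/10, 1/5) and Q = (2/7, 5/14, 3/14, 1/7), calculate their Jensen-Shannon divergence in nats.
0.0113 nats

Jensen-Shannon divergence is:
JSD(P||Q) = 0.5 × D_KL(P||M) + 0.5 × D_KL(Q||M)
where M = 0.5 × (P + Q) is the mixture distribution.

M = 0.5 × (1/4, 1/4, 3/10, 1/5) + 0.5 × (2/7, 5/14, 3/14, 1/7) = (0.267857, 0.303571, 9/35, 6/35)

D_KL(P||M) = 0.0113 nats
D_KL(Q||M) = 0.0114 nats

JSD(P||Q) = 0.5 × 0.0113 + 0.5 × 0.0114 = 0.0113 nats

Unlike KL divergence, JSD is symmetric and bounded: 0 ≤ JSD ≤ log(2).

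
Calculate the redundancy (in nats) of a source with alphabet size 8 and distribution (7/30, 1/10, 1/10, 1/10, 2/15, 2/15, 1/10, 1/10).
0.0513 nats

Redundancy measures how far a source is from maximum entropy:
R = H_max - H(X)

Maximum entropy for 8 symbols: H_max = log_e(8) = 2.0794 nats
Actual entropy: H(X) = 2.0282 nats
Redundancy: R = 2.0794 - 2.0282 = 0.0513 nats

This redundancy represents potential for compression: the source could be compressed by 0.0513 nats per symbol.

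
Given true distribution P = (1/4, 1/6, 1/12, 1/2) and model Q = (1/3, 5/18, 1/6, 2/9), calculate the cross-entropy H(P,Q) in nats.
1.3895 nats

Cross-entropy: H(P,Q) = -Σ p(x) log q(x)

Alternatively: H(P,Q) = H(P) + D_KL(P||Q)
H(P) = 1.1988 nats
D_KL(P||Q) = 0.1906 nats

H(P,Q) = 1.1988 + 0.1906 = 1.3895 nats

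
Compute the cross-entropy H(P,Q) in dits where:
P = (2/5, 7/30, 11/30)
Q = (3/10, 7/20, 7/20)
0.4827 dits

Cross-entropy: H(P,Q) = -Σ p(x) log q(x)

Alternatively: H(P,Q) = H(P) + D_KL(P||Q)
H(P) = 0.4664 dits
D_KL(P||Q) = 0.0163 dits

H(P,Q) = 0.4664 + 0.0163 = 0.4827 dits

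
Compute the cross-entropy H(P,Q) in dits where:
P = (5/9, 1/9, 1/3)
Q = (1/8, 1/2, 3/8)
0.6772 dits

Cross-entropy: H(P,Q) = -Σ p(x) log q(x)

Alternatively: H(P,Q) = H(P) + D_KL(P||Q)
H(P) = 0.4069 dits
D_KL(P||Q) = 0.2703 dits

H(P,Q) = 0.4069 + 0.2703 = 0.6772 dits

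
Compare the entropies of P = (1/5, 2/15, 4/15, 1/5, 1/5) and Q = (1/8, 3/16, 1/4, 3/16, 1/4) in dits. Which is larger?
P

Computing entropies in dits:
H(P) = 0.6891
H(Q) = 0.6865

Distribution P has higher entropy.

Intuition: The distribution closer to uniform (more spread out) has higher entropy.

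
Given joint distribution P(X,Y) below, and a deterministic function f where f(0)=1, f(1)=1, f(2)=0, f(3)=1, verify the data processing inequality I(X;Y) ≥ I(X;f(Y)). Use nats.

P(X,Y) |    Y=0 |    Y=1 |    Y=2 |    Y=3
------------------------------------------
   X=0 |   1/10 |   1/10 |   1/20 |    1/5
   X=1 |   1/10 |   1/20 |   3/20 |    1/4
I(X;Y) = 0.0324, I(X;f(Y)) = 0.0212, inequality holds: 0.0324 ≥ 0.0212

Data Processing Inequality: For any Markov chain X → Y → Z, we have I(X;Y) ≥ I(X;Z).

Here Z = f(Y) is a deterministic function of Y, forming X → Y → Z.

Original I(X;Y) = 0.0324 nats

After applying f:
P(X,Z) where Z=f(Y):
- P(X,Z=0) = P(X,Y=2)
- P(X,Z=1) = P(X,Y=0) + P(X,Y=1) + P(X,Y=3)

I(X;Z) = I(X;f(Y)) = 0.0212 nats

Verification: 0.0324 ≥ 0.0212 ✓

Information cannot be created by processing; the function f can only lose information about X.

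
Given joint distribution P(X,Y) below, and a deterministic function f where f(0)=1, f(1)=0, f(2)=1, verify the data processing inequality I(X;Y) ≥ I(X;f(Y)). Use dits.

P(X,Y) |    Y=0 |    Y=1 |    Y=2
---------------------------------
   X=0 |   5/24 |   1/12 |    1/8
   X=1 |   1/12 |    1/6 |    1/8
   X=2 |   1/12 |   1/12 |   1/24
I(X;Y) = 0.0203, I(X;f(Y)) = 0.0131, inequality holds: 0.0203 ≥ 0.0131

Data Processing Inequality: For any Markov chain X → Y → Z, we have I(X;Y) ≥ I(X;Z).

Here Z = f(Y) is a deterministic function of Y, forming X → Y → Z.

Original I(X;Y) = 0.0203 dits

After applying f:
P(X,Z) where Z=f(Y):
- P(X,Z=0) = P(X,Y=1)
- P(X,Z=1) = P(X,Y=0) + P(X,Y=2)

I(X;Z) = I(X;f(Y)) = 0.0131 dits

Verification: 0.0203 ≥ 0.0131 ✓

Information cannot be created by processing; the function f can only lose information about X.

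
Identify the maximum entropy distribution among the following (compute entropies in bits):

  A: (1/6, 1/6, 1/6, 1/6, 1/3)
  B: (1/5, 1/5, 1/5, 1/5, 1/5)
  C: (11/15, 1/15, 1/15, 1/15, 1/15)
B

For a discrete distribution over n outcomes, entropy is maximized by the uniform distribution.

Computing entropies:
H(A) = 2.2516 bits
H(B) = 2.3219 bits
H(C) = 1.3700 bits

The uniform distribution (where all probabilities equal 1/5) achieves the maximum entropy of log_2(5) = 2.3219 bits.

Distribution B has the highest entropy.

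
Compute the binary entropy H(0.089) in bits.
0.4331 bits

The binary entropy function is:
H(p) = -p log(p) - (1-p) log(1-p)

H(0.089) = -0.089 × log_2(0.089) - 0.911 × log_2(0.911)
H(0.089) = 0.4331 bits

Note: Binary entropy is maximized at p=0.5 (H=1 bit) and minimized at p=0 or p=1 (H=0).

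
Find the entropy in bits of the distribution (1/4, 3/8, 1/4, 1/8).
1.9056 bits

Shannon entropy is H(X) = -Σ p(x) log p(x).

For P = (1/4, 3/8, 1/4, 1/8):
H = -1/4 × log_2(1/4) -3/8 × log_2(3/8) -1/4 × log_2(1/4) -1/8 × log_2(1/8)
H = 1.9056 bits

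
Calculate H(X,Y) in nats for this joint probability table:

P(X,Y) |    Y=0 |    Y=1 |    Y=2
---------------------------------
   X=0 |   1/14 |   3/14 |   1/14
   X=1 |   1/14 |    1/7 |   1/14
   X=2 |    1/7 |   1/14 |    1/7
2.1066 nats

Joint entropy is H(X,Y) = -Σ_{x,y} p(x,y) log p(x,y).

Summing over all non-zero entries:
H(X,Y) = -[1/14·log_e(1/14) + 3/14·log_e(3/14) + 1/14·log_e(1/14) + 1/14·log_e(1/14) + 1/7·log_e(1/7) + 1/14·log_e(1/14) + 1/7·log_e(1/7) + 1/14·log_e(1/14) + 1/7·log_e(1/7)]
H(X,Y) = 2.1066 nats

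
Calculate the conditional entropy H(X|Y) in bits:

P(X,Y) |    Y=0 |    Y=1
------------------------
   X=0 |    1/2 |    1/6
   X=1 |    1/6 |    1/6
0.8742 bits

Using the chain rule: H(X|Y) = H(X,Y) - H(Y)

First, compute H(X,Y) = 1.7925 bits

Marginal P(Y) = (2/3, 1/3)
H(Y) = 0.9183 bits

H(X|Y) = H(X,Y) - H(Y) = 1.7925 - 0.9183 = 0.8742 bits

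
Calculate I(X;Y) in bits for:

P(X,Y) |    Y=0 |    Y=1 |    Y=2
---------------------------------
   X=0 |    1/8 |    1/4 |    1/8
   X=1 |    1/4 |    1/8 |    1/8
0.0613 bits

Mutual information: I(X;Y) = H(X) + H(Y) - H(X,Y)

Marginals:
P(X) = (1/2, 1/2), H(X) = 1.0000 bits
P(Y) = (3/8, 3/8, 1/4), H(Y) = 1.5613 bits

Joint entropy: H(X,Y) = 2.5000 bits

I(X;Y) = 1.0000 + 1.5613 - 2.5000 = 0.0613 bits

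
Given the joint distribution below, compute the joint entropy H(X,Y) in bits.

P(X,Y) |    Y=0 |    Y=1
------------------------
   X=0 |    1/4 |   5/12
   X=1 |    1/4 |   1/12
1.8250 bits

Joint entropy is H(X,Y) = -Σ_{x,y} p(x,y) log p(x,y).

Summing over all non-zero entries:
H(X,Y) = -[1/4·log_2(1/4) + 5/12·log_2(5/12) + 1/4·log_2(1/4) + 1/12·log_2(1/12)]
H(X,Y) = 1.8250 bits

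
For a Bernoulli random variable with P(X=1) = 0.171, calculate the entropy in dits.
0.1987 dits

The binary entropy function is:
H(p) = -p log(p) - (1-p) log(1-p)

H(0.171) = -0.171 × log_10(0.171) - 0.829 × log_10(0.829)
H(0.171) = 0.1987 dits

Note: Binary entropy is maximized at p=0.5 (H=1 bit) and minimized at p=0 or p=1 (H=0).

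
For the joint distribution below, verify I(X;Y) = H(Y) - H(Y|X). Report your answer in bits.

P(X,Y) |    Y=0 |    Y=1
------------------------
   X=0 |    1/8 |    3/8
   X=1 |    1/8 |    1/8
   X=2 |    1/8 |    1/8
I(X;Y) = 0.0488 bits

Mutual information has multiple equivalent forms:
- I(X;Y) = H(X) - H(X|Y)
- I(X;Y) = H(Y) - H(Y|X)
- I(X;Y) = H(X) + H(Y) - H(X,Y)

Computing all quantities:
H(X) = 1.5000, H(Y) = 0.9544, H(X,Y) = 2.4056
H(X|Y) = 1.4512, H(Y|X) = 0.9056

Verification:
H(X) - H(X|Y) = 1.5000 - 1.4512 = 0.0488
H(Y) - H(Y|X) = 0.9544 - 0.9056 = 0.0488
H(X) + H(Y) - H(X,Y) = 1.5000 + 0.9544 - 2.4056 = 0.0488

All forms give I(X;Y) = 0.0488 bits. ✓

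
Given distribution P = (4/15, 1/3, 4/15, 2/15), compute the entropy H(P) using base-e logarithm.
1.3398 nats

Shannon entropy is H(X) = -Σ p(x) log p(x).

For P = (4/15, 1/3, 4/15, 2/15):
H = -4/15 × log_e(4/15) -1/3 × log_e(1/3) -4/15 × log_e(4/15) -2/15 × log_e(2/15)
H = 1.3398 nats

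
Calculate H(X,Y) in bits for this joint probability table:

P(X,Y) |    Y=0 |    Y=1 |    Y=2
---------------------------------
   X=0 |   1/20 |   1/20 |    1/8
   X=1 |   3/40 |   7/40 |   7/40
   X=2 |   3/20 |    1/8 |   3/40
3.0334 bits

Joint entropy is H(X,Y) = -Σ_{x,y} p(x,y) log p(x,y).

Summing over all non-zero entries:
H(X,Y) = -[1/20·log_2(1/20) + 1/20·log_2(1/20) + 1/8·log_2(1/8) + 3/40·log_2(3/40) + 7/40·log_2(7/40) + 7/40·log_2(7/40) + 3/20·log_2(3/20) + 1/8·log_2(1/8) + 3/40·log_2(3/40)]
H(X,Y) = 3.0334 bits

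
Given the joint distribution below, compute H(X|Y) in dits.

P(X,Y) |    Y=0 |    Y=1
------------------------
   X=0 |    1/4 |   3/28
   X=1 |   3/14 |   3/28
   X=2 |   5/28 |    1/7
0.4730 dits

Using the chain rule: H(X|Y) = H(X,Y) - H(Y)

First, compute H(X,Y) = 0.7561 dits

Marginal P(Y) = (9/14, 5/14)
H(Y) = 0.2831 dits

H(X|Y) = H(X,Y) - H(Y) = 0.7561 - 0.2831 = 0.4730 dits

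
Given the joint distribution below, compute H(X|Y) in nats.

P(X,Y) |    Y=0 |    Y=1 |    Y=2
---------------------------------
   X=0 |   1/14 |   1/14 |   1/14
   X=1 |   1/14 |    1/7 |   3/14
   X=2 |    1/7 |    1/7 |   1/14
1.0132 nats

Using the chain rule: H(X|Y) = H(X,Y) - H(Y)

First, compute H(X,Y) = 2.1066 nats

Marginal P(Y) = (2/7, 5/14, 5/14)
H(Y) = 1.0934 nats

H(X|Y) = H(X,Y) - H(Y) = 2.1066 - 1.0934 = 1.0132 nats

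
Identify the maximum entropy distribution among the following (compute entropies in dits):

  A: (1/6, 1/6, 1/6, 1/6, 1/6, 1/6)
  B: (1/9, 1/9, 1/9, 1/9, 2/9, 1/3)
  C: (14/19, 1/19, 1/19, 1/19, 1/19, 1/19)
A

For a discrete distribution over n outcomes, entropy is maximized by the uniform distribution.

Computing entropies:
H(A) = 0.7782 dits
H(B) = 0.7283 dits
H(C) = 0.4342 dits

The uniform distribution (where all probabilities equal 1/6) achieves the maximum entropy of log_10(6) = 0.7782 dits.

Distribution A has the highest entropy.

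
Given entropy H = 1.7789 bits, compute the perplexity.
3.4316

Perplexity is 2^H (or exp(H) for natural log).

H = 1.7789 bits
Perplexity = 2^1.7789 = 3.4316

Interpretation: The model's uncertainty is equivalent to choosing uniformly among 3.4 options.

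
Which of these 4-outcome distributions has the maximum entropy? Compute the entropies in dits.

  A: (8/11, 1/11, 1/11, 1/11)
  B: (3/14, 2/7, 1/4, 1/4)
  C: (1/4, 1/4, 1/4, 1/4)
C

For a discrete distribution over n outcomes, entropy is maximized by the uniform distribution.

Computing entropies:
H(A) = 0.3846 dits
H(B) = 0.5998 dits
H(C) = 0.6021 dits

The uniform distribution (where all probabilities equal 1/4) achieves the maximum entropy of log_10(4) = 0.6021 dits.

Distribution C has the highest entropy.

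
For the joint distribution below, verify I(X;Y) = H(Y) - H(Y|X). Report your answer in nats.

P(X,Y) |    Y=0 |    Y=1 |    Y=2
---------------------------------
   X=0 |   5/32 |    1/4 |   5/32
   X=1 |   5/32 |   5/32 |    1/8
I(X;Y) = 0.0048 nats

Mutual information has multiple equivalent forms:
- I(X;Y) = H(X) - H(X|Y)
- I(X;Y) = H(Y) - H(Y|X)
- I(X;Y) = H(X) + H(Y) - H(X,Y)

Computing all quantities:
H(X) = 0.6853, H(Y) = 1.0862, H(X,Y) = 1.7667
H(X|Y) = 0.6805, H(Y|X) = 1.0814

Verification:
H(X) - H(X|Y) = 0.6853 - 0.6805 = 0.0048
H(Y) - H(Y|X) = 1.0862 - 1.0814 = 0.0048
H(X) + H(Y) - H(X,Y) = 0.6853 + 1.0862 - 1.7667 = 0.0048

All forms give I(X;Y) = 0.0048 nats. ✓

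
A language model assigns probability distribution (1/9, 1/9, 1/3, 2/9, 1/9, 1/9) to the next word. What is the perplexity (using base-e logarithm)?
5.3494

Perplexity is e^H (or exp(H) for natural log).

First, H = -Σ p log p = 1.6770 nats
Perplexity = e^1.6770 = 5.3494

Interpretation: The model's uncertainty is equivalent to choosing uniformly among 5.3 options.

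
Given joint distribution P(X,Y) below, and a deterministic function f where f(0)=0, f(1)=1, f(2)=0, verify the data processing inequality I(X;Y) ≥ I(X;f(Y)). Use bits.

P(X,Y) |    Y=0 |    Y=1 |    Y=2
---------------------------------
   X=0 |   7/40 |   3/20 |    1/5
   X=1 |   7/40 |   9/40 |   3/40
I(X;Y) = 0.0516, I(X;f(Y)) = 0.0272, inequality holds: 0.0516 ≥ 0.0272

Data Processing Inequality: For any Markov chain X → Y → Z, we have I(X;Y) ≥ I(X;Z).

Here Z = f(Y) is a deterministic function of Y, forming X → Y → Z.

Original I(X;Y) = 0.0516 bits

After applying f:
P(X,Z) where Z=f(Y):
- P(X,Z=0) = P(X,Y=0) + P(X,Y=2)
- P(X,Z=1) = P(X,Y=1)

I(X;Z) = I(X;f(Y)) = 0.0272 bits

Verification: 0.0516 ≥ 0.0272 ✓

Information cannot be created by processing; the function f can only lose information about X.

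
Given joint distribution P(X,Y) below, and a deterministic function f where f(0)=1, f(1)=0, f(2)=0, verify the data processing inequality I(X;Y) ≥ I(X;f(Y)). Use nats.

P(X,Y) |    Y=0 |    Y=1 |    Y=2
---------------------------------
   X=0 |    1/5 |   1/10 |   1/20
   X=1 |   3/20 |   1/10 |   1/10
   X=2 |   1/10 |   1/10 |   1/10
I(X;Y) = 0.0254, I(X;f(Y)) = 0.0191, inequality holds: 0.0254 ≥ 0.0191

Data Processing Inequality: For any Markov chain X → Y → Z, we have I(X;Y) ≥ I(X;Z).

Here Z = f(Y) is a deterministic function of Y, forming X → Y → Z.

Original I(X;Y) = 0.0254 nats

After applying f:
P(X,Z) where Z=f(Y):
- P(X,Z=0) = P(X,Y=1) + P(X,Y=2)
- P(X,Z=1) = P(X,Y=0)

I(X;Z) = I(X;f(Y)) = 0.0191 nats

Verification: 0.0254 ≥ 0.0191 ✓

Information cannot be created by processing; the function f can only lose information about X.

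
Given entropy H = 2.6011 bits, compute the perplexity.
6.0675

Perplexity is 2^H (or exp(H) for natural log).

H = 2.6011 bits
Perplexity = 2^2.6011 = 6.0675

Interpretation: The model's uncertainty is equivalent to choosing uniformly among 6.1 options.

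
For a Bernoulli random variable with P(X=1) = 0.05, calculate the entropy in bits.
0.2864 bits

The binary entropy function is:
H(p) = -p log(p) - (1-p) log(1-p)

H(0.05) = -0.05 × log_2(0.05) - 0.95 × log_2(0.95)
H(0.05) = 0.2864 bits

Note: Binary entropy is maximized at p=0.5 (H=1 bit) and minimized at p=0 or p=1 (H=0).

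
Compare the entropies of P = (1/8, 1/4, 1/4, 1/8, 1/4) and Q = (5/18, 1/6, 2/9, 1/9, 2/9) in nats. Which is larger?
Q

Computing entropies in nats:
H(P) = 1.5596
H(Q) = 1.5671

Distribution Q has higher entropy.

Intuition: The distribution closer to uniform (more spread out) has higher entropy.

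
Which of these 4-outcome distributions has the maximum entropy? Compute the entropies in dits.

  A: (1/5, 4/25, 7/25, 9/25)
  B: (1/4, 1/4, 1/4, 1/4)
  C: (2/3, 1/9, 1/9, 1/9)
B

For a discrete distribution over n outcomes, entropy is maximized by the uniform distribution.

Computing entropies:
H(A) = 0.5817 dits
H(B) = 0.6021 dits
H(C) = 0.4355 dits

The uniform distribution (where all probabilities equal 1/4) achieves the maximum entropy of log_10(4) = 0.6021 dits.

Distribution B has the highest entropy.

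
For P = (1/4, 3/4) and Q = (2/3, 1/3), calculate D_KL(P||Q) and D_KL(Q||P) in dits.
D_KL(P||Q) = 0.1576, D_KL(Q||P) = 0.1666

KL divergence is not symmetric: D_KL(P||Q) ≠ D_KL(Q||P) in general.

D_KL(P||Q) = 0.1576 dits
D_KL(Q||P) = 0.1666 dits

No, they are not equal!

This asymmetry is why KL divergence is not a true distance metric.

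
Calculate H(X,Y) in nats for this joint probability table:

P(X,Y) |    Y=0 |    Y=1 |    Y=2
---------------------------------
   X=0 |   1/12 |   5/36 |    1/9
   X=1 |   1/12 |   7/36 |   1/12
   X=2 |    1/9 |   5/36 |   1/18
2.1369 nats

Joint entropy is H(X,Y) = -Σ_{x,y} p(x,y) log p(x,y).

Summing over all non-zero entries:
H(X,Y) = -[1/12·log_e(1/12) + 5/36·log_e(5/36) + 1/9·log_e(1/9) + 1/12·log_e(1/12) + 7/36·log_e(7/36) + 1/12·log_e(1/12) + 1/9·log_e(1/9) + 5/36·log_e(5/36) + 1/18·log_e(1/18)]
H(X,Y) = 2.1369 nats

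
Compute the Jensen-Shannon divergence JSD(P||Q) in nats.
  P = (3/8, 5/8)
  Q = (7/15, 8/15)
0.0043 nats

Jensen-Shannon divergence is:
JSD(P||Q) = 0.5 × D_KL(P||M) + 0.5 × D_KL(Q||M)
where M = 0.5 × (P + Q) is the mixture distribution.

M = 0.5 × (3/8, 5/8) + 0.5 × (7/15, 8/15) = (0.420833, 0.579167)

D_KL(P||M) = 0.0044 nats
D_KL(Q||M) = 0.0043 nats

JSD(P||Q) = 0.5 × 0.0044 + 0.5 × 0.0043 = 0.0043 nats

Unlike KL divergence, JSD is symmetric and bounded: 0 ≤ JSD ≤ log(2).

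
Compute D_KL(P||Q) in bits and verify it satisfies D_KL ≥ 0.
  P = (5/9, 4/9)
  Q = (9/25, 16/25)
0.1139 bits

KL divergence satisfies the Gibbs inequality: D_KL(P||Q) ≥ 0 for all distributions P, Q.

D_KL(P||Q) = Σ p(x) log(p(x)/q(x))
Term by term:
  x=0: 5/9 × log_2[(5/9)/(9/25)] = 0.3477
  x=1: 4/9 × log_2[(4/9)/(16/25)] = -0.2338
D_KL(P||Q) = 0.1139 bits

D_KL(P||Q) = 0.1139 ≥ 0 ✓

This non-negativity is a fundamental property: relative entropy cannot be negative because it measures how different Q is from P.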